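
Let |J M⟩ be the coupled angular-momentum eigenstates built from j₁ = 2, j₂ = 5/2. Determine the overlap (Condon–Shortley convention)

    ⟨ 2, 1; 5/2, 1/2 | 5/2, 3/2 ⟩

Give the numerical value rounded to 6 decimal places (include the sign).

√[6·2!2!3!/8! · 3!1!3!2!4!1!] = √(216/35)
  +(−1)^0/∏(0,2,1,3,1,0)! = 1/12  (running 1/12)
  +(−1)^1/∏(1,1,0,2,2,1)! = -1/4  (running -1/6)
⟨..|..⟩ = √(216/35)·(-1/6) = -0.414039

-0.414039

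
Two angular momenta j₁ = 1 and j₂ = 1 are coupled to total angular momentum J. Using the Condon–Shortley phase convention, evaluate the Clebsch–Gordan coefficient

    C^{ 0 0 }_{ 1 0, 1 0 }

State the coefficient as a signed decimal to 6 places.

j₁+j₂−J=2  J+j₁−j₂=0  J−j₁+j₂=0  j₁+j₂+J+1=3
(j₁±m₁, j₂±m₂, J±M) = (1,1,1,1,0,0)
P² = 1/3
sum k=1..1:
  [1] −1/1 = -1
S = -1
C² = P²·S² = 1/3 ; C = -0.577350

-0.577350  (= −√(1/3))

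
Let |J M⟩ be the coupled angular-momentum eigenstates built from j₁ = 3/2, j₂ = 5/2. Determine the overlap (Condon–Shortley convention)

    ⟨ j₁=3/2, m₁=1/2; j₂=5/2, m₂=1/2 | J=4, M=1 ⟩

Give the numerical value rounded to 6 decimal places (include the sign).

+√(15/28) = +0.731925

√[9·0!3!5!/9! · 2!1!3!2!5!3!] = √(2160/7)
  +(−1)^0/∏(0,0,1,3,2,2)! = 1/24  (running 1/24)
⟨..|..⟩ = √(2160/7)·(1/24) = +0.731925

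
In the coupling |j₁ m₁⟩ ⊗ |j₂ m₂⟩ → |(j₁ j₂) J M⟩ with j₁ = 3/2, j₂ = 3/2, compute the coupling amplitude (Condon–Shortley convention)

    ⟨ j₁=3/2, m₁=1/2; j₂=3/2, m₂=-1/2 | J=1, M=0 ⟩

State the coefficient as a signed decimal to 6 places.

triangle: 2!*1!*1!/5! = 2/120
(j±m)!: 2!*1!*1!*2!*1!*1! = 4
prefactor² = (2J+1)*Δ*N² = 1/5
  k=0: +1/(0!*2!*1!*1!*0!*0!) = 1/2
  k=1: −1/(1!*1!*0!*0!*1!*1!) = -1
Σ = -1/2  ⇒  CG² = 1/5*(-1/2)² = 1/20
CG = −√(1/20) = -0.223607

-0.223607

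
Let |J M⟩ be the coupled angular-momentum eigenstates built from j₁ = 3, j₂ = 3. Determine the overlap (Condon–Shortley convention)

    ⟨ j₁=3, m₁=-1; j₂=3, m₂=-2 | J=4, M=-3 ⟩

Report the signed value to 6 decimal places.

-0.301511

triangle: 2!*4!*4!/11! = 1152/39916800
(j±m)!: 2!*4!*1!*5!*1!*7! = 29030400
prefactor² = (2J+1)*Δ*N² = 82944/11
  k=0: +1/(0!*2!*4!*1!*0!*3!) = 1/288
  k=1: −1/(1!*1!*3!*0!*1!*4!) = -1/144
Σ = -1/288  ⇒  CG² = 82944/11*(-1/288)² = 1/11
CG = −√(1/11) = -0.301511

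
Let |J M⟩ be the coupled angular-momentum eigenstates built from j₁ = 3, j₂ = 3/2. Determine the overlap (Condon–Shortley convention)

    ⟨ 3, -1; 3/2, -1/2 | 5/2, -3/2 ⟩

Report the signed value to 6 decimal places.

triangle: 2!×4!×1!/8! = 48/40320
(j±m)!: 2!×4!×1!×2!×1!×4! = 2304
prefactor² = (2J+1)×Δ×N² = 576/35
  k=0: +1/(0!×2!×4!×1!×0!×0!) = 1/48
  k=1: −1/(1!×1!×3!×0!×1!×1!) = -1/6
Σ = -7/48  ⇒  CG² = 576/35×(-7/48)² = 7/20
CG = −√(7/20) = -0.591608

-0.591608  (= −√(7/20))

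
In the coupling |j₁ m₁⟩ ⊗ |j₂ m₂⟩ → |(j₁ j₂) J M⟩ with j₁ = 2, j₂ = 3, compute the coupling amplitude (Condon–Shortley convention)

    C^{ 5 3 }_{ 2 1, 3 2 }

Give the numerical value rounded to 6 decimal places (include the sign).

+0.730297

triangle: 0!*4!*6!/11! = 17280/39916800
(j±m)!: 3!*1!*5!*1!*8!*2! = 58060800
prefactor² = (2J+1)*Δ*N² = 276480
  k=0: +1/(0!*0!*1!*5!*3!*1!) = 1/720
Σ = 1/720  ⇒  CG² = 276480*1/720² = 8/15
CG = +√(8/15) = +0.730297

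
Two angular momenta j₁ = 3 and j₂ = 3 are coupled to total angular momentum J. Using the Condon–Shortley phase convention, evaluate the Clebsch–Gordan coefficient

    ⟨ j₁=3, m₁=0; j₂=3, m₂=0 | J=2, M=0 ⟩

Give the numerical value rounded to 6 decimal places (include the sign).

+0.436436

j₁+j₂−J=4  J+j₁−j₂=2  J−j₁+j₂=2  j₁+j₂+J+1=9
(j₁±m₁, j₂±m₂, J±M) = (3,3,3,3,2,2)
P² = 48/7
sum k=1..3:
  [1] −1/24 = -1/24
  [2] +1/4 = 1/4
  [3] −1/24 = -1/24
S = 1/6
C² = P²·S² = 4/21 ; C = +0.436436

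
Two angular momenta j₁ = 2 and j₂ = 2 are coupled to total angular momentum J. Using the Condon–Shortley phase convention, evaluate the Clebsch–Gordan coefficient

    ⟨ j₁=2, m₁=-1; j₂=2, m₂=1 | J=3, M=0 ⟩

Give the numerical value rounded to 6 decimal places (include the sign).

-0.632456

√[7·1!3!3!/8! · 1!3!3!1!3!3!] = √(81/10)
  +(−1)^0/∏(0,1,3,3,0,0)! = 1/36  (running 1/36)
  +(−1)^1/∏(1,0,2,2,1,1)! = -1/4  (running -2/9)
⟨..|..⟩ = √(81/10)·(-2/9) = -0.632456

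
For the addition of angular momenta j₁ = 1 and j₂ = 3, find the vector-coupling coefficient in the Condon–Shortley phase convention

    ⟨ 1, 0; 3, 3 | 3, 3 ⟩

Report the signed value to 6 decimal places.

j₁+j₂−J=1  J+j₁−j₂=1  J−j₁+j₂=5  j₁+j₂+J+1=8
(j₁±m₁, j₂±m₂, J±M) = (1,1,6,0,6,0)
P² = 10800
sum k=1..1:
  [1] −1/120 = -1/120
S = -1/120
C² = P²·S² = 3/4 ; C = -0.866025

−√(3/4) = -0.866025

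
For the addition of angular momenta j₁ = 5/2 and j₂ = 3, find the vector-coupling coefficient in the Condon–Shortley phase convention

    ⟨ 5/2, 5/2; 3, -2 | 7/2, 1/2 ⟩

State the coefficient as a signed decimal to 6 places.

+0.503953  (= +√(16/63))

j₁+j₂−J=2  J+j₁−j₂=3  J−j₁+j₂=4  j₁+j₂+J+1=10
(j₁±m₁, j₂±m₂, J±M) = (5,0,1,5,4,3)
P² = 9216/7
sum k=0..0:
  [0] +1/72 = 1/72
S = 1/72
C² = P²·S² = 16/63 ; C = +0.503953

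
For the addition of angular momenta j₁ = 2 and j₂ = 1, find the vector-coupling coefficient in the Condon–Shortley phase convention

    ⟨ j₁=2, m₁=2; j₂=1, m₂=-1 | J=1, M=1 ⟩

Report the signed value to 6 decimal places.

j₁+j₂−J=2  J+j₁−j₂=2  J−j₁+j₂=0  j₁+j₂+J+1=5
(j₁±m₁, j₂±m₂, J±M) = (4,0,0,2,2,0)
P² = 48/5
sum k=0..0:
  [0] +1/4 = 1/4
S = 1/4
C² = P²·S² = 3/5 ; C = +0.774597

+√(3/5) ≈ +0.774597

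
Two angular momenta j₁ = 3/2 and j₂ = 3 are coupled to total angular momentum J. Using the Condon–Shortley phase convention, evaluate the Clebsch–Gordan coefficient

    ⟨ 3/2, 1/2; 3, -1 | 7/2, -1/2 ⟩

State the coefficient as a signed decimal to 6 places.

j₁+j₂−J=1  J+j₁−j₂=2  J−j₁+j₂=5  j₁+j₂+J+1=9
(j₁±m₁, j₂±m₂, J±M) = (2,1,2,4,3,4)
P² = 512/7
sum k=0..1:
  [0] +1/12 = 1/12
  [1] −1/48 = -1/48
S = 1/16
C² = P²·S² = 2/7 ; C = +0.534522

+0.534522  (= +√(2/7))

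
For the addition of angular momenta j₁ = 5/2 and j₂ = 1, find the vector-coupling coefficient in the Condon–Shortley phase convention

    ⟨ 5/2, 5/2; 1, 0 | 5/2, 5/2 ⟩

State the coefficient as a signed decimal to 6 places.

+0.845154  (= +√(5/7))

j₁+j₂−J=1  J+j₁−j₂=4  J−j₁+j₂=1  j₁+j₂+J+1=7
(j₁±m₁, j₂±m₂, J±M) = (5,0,1,1,5,0)
P² = 2880/7
sum k=0..0:
  [0] +1/24 = 1/24
S = 1/24
C² = P²·S² = 5/7 ; C = +0.845154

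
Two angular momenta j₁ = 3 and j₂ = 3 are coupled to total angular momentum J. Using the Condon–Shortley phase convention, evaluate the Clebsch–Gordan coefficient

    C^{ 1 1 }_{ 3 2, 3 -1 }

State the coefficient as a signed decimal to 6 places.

−√(5/28) = -0.422577

j₁+j₂−J=5  J+j₁−j₂=1  J−j₁+j₂=1  j₁+j₂+J+1=8
(j₁±m₁, j₂±m₂, J±M) = (5,1,2,4,2,0)
P² = 720/7
sum k=1..1:
  [1] −1/24 = -1/24
S = -1/24
C² = P²·S² = 5/28 ; C = -0.422577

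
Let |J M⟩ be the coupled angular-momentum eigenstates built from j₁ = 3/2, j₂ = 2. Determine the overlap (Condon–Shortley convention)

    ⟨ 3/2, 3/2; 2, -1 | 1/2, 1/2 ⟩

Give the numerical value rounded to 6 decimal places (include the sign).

√[2·3!0!1!/5! · 3!0!1!3!1!0!] = √(18/5)
  +(−1)^0/∏(0,3,0,1,0,0)! = 1/6  (running 1/6)
⟨..|..⟩ = √(18/5)·(1/6) = +0.316228

+√(1/10) = +0.316228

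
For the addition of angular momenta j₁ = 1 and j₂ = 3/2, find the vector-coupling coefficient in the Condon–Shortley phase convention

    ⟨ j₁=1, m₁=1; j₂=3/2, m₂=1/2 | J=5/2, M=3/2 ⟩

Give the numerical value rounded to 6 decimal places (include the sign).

√[6·0!2!3!/6! · 2!0!2!1!4!1!] = √(48/5)
  +(−1)^0/∏(0,0,0,2,2,1)! = 1/4  (running 1/4)
⟨..|..⟩ = √(48/5)·(1/4) = +0.774597

+√(3/5) ≈ +0.774597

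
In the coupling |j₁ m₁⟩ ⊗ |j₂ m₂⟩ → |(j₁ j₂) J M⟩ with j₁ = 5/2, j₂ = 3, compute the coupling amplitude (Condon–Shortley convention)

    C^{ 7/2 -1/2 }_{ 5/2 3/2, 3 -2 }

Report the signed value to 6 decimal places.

triangle: 2!×3!×4!/10! = 288/3628800
(j±m)!: 4!×1!×1!×5!×3!×4! = 414720
prefactor² = (2J+1)×Δ×N² = 9216/35
  k=0: +1/(0!×2!×1!×1!×2!×3!) = 1/24
  k=1: −1/(1!×1!×0!×0!×3!×4!) = -1/144
Σ = 5/144  ⇒  CG² = 9216/35×5/144² = 20/63
CG = +√(20/63) = +0.563436

+0.563436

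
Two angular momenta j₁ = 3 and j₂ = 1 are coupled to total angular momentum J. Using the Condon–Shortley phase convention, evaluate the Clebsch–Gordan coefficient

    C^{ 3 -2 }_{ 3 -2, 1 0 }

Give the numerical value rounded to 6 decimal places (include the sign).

triangle: 1!×5!×1!/8! = 120/40320
(j±m)!: 1!×5!×1!×1!×1!×5! = 14400
prefactor² = (2J+1)×Δ×N² = 300
  k=0: +1/(0!×1!×5!×1!×0!×0!) = 1/120
  k=1: −1/(1!×0!×4!×0!×1!×1!) = -1/24
Σ = -1/30  ⇒  CG² = 300×(-1/30)² = 1/3
CG = −√(1/3) = -0.577350

-0.577350  (= −√(1/3))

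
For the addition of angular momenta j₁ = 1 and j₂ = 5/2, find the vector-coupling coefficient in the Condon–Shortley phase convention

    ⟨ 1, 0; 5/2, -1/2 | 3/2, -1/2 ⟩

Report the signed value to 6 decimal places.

−√(2/5) = -0.632456

j₁+j₂−J=2  J+j₁−j₂=0  J−j₁+j₂=3  j₁+j₂+J+1=6
(j₁±m₁, j₂±m₂, J±M) = (1,1,2,3,1,2)
P² = 8/5
sum k=1..1:
  [1] −1/2 = -1/2
S = -1/2
C² = P²·S² = 2/5 ; C = -0.632456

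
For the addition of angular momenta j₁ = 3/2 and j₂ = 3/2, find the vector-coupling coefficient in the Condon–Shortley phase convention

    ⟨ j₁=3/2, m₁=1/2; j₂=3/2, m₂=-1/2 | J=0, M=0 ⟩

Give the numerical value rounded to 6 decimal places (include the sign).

-0.500000

j₁+j₂−J=3  J+j₁−j₂=0  J−j₁+j₂=0  j₁+j₂+J+1=4
(j₁±m₁, j₂±m₂, J±M) = (2,1,1,2,0,0)
P² = 1
sum k=1..1:
  [1] −1/2 = -1/2
S = -1/2
C² = P²·S² = 1/4 ; C = -0.500000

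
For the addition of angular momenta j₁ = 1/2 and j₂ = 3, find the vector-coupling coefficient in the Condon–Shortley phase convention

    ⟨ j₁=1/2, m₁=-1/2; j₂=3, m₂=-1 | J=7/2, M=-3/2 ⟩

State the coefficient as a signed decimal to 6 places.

+√(5/7) = +0.845154

√[8·0!1!6!/8! · 0!1!2!4!2!5!] = √(11520/7)
  +(−1)^0/∏(0,0,1,2,0,4)! = 1/48  (running 1/48)
⟨..|..⟩ = √(11520/7)·(1/48) = +0.845154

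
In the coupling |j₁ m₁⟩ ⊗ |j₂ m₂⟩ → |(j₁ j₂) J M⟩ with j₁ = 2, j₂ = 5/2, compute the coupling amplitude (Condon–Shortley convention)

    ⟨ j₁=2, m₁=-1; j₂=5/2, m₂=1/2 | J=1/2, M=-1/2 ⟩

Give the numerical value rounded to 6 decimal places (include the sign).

−√(2/15) ≈ -0.365148

j₁+j₂−J=4  J+j₁−j₂=0  J−j₁+j₂=1  j₁+j₂+J+1=6
(j₁±m₁, j₂±m₂, J±M) = (1,3,3,2,0,1)
P² = 24/5
sum k=3..3:
  [3] −1/6 = -1/6
S = -1/6
C² = P²·S² = 2/15 ; C = -0.365148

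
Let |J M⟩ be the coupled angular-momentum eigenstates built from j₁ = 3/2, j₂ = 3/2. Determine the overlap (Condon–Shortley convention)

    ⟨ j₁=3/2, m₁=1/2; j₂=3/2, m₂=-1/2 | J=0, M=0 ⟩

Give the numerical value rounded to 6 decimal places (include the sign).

triangle: 3!·0!·0!/4! = 6/24
(j±m)!: 2!·1!·1!·2!·0!·0! = 4
prefactor² = (2J+1)·Δ·N² = 1
  k=1: −1/(1!·2!·0!·0!·0!·0!) = -1/2
Σ = -1/2  ⇒  CG² = 1·(-1/2)² = 1/4
CG = −√(1/4) = -0.500000

−√(1/4) ≈ -0.500000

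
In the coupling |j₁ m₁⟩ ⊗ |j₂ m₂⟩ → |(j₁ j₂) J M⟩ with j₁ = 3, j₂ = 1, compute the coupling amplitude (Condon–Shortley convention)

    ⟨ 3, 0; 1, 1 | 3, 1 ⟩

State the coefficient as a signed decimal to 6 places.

j₁+j₂−J=1  J+j₁−j₂=5  J−j₁+j₂=1  j₁+j₂+J+1=8
(j₁±m₁, j₂±m₂, J±M) = (3,3,2,0,4,2)
P² = 72
sum k=1..1:
  [1] −1/12 = -1/12
S = -1/12
C² = P²·S² = 1/2 ; C = -0.707107

-0.707107  (= −√(1/2))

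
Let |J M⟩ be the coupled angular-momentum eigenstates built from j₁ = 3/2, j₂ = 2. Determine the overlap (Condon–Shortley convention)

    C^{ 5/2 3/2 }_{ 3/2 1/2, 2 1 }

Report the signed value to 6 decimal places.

-0.169031

j₁+j₂−J=1  J+j₁−j₂=2  J−j₁+j₂=3  j₁+j₂+J+1=7
(j₁±m₁, j₂±m₂, J±M) = (2,1,3,1,4,1)
P² = 144/35
sum k=0..1:
  [0] +1/6 = 1/6
  [1] −1/4 = -1/4
S = -1/12
C² = P²·S² = 1/35 ; C = -0.169031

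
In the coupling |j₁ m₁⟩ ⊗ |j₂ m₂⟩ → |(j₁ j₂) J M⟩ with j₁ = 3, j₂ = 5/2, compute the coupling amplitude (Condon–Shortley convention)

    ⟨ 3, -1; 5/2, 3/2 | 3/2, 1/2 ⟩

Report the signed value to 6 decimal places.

√[4·4!2!1!/8! · 2!4!4!1!2!1!] = √(384/35)
  +(−1)^3/∏(3,1,1,1,1,0)! = -1/6  (running -1/6)
  +(−1)^4/∏(4,0,0,0,2,1)! = 1/48  (running -7/48)
⟨..|..⟩ = √(384/35)·(-7/48) = -0.483046

−√(7/30) ≈ -0.483046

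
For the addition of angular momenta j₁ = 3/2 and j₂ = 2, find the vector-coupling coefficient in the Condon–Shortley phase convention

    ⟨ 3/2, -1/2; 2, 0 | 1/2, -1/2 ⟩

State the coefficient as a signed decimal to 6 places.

+√(1/5) ≈ +0.447214

j₁+j₂−J=3  J+j₁−j₂=0  J−j₁+j₂=1  j₁+j₂+J+1=5
(j₁±m₁, j₂±m₂, J±M) = (1,2,2,2,0,1)
P² = 4/5
sum k=2..2:
  [2] +1/2 = 1/2
S = 1/2
C² = P²·S² = 1/5 ; C = +0.447214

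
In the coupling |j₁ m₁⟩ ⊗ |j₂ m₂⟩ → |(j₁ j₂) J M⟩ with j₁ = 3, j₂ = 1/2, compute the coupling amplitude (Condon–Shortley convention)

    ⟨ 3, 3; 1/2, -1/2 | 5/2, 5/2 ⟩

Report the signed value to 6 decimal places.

+0.925820

√[6·1!5!0!/7! · 6!0!0!1!5!0!] = √(86400/7)
  +(−1)^0/∏(0,1,0,0,5,0)! = 1/120  (running 1/120)
⟨..|..⟩ = √(86400/7)·(1/120) = +0.925820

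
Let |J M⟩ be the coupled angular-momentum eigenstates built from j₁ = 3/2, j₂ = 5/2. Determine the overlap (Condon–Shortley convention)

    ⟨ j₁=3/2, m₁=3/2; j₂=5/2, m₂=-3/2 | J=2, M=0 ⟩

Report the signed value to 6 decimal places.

+0.654654

triangle: 2!·1!·3!/7! = 12/5040
(j±m)!: 3!·0!·1!·4!·2!·2! = 576
prefactor² = (2J+1)·Δ·N² = 48/7
  k=0: +1/(0!·2!·0!·1!·1!·2!) = 1/4
Σ = 1/4  ⇒  CG² = 48/7·1/4² = 3/7
CG = +√(3/7) = +0.654654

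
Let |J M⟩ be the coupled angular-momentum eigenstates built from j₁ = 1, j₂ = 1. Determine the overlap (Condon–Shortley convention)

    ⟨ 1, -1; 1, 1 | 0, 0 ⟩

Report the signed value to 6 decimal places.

+0.577350

triangle: 2!·0!·0!/3! = 2/6
(j±m)!: 0!·2!·2!·0!·0!·0! = 4
prefactor² = (2J+1)·Δ·N² = 4/3
  k=2: +1/(2!·0!·0!·0!·0!·0!) = 1/2
Σ = 1/2  ⇒  CG² = 4/3·1/2² = 1/3
CG = +√(1/3) = +0.577350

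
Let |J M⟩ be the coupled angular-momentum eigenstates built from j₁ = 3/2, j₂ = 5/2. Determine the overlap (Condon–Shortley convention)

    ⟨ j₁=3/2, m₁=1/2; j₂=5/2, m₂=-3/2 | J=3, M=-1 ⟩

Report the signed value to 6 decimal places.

+√(49/120) ≈ +0.639010

j₁+j₂−J=1  J+j₁−j₂=2  J−j₁+j₂=4  j₁+j₂+J+1=8
(j₁±m₁, j₂±m₂, J±M) = (2,1,1,4,2,4)
P² = 96/5
sum k=0..1:
  [0] +1/6 = 1/6
  [1] −1/48 = -1/48
S = 7/48
C² = P²·S² = 49/120 ; C = +0.639010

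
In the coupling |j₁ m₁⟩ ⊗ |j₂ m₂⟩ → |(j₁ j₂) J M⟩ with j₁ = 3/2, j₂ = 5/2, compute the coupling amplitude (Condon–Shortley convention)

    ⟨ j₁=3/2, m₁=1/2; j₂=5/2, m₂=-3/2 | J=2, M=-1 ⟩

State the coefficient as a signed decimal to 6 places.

triangle: 2!×1!×3!/7! = 12/5040
(j±m)!: 2!×1!×1!×4!×1!×3! = 288
prefactor² = (2J+1)×Δ×N² = 24/7
  k=0: +1/(0!×2!×1!×1!×0!×2!) = 1/4
  k=1: −1/(1!×1!×0!×0!×1!×3!) = -1/6
Σ = 1/12  ⇒  CG² = 24/7×1/12² = 1/42
CG = +√(1/42) = +0.154303

+0.154303  (= +√(1/42))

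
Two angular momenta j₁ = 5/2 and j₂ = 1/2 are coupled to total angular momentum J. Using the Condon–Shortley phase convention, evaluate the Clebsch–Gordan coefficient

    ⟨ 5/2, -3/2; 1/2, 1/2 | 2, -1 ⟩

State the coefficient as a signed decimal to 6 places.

−√(2/3) ≈ -0.816497

√[5·1!4!0!/6! · 1!4!1!0!1!3!] = √(24)
  +(−1)^1/∏(1,0,3,0,1,0)! = -1/6  (running -1/6)
⟨..|..⟩ = √(24)·(-1/6) = -0.816497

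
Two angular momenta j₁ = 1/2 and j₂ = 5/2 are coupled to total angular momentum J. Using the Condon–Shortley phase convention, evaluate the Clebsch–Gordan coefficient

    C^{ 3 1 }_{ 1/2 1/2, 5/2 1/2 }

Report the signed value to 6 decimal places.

+0.816497  (= +√(2/3))

j₁+j₂−J=0  J+j₁−j₂=1  J−j₁+j₂=5  j₁+j₂+J+1=7
(j₁±m₁, j₂±m₂, J±M) = (1,0,3,2,4,2)
P² = 96
sum k=0..0:
  [0] +1/12 = 1/12
S = 1/12
C² = P²·S² = 2/3 ; C = +0.816497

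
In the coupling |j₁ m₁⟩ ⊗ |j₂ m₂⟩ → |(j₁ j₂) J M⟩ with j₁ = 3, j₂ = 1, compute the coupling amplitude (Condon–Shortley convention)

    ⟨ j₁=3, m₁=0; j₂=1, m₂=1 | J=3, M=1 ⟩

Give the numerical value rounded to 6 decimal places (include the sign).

triangle: 1!×5!×1!/8! = 120/40320
(j±m)!: 3!×3!×2!×0!×4!×2! = 3456
prefactor² = (2J+1)×Δ×N² = 72
  k=1: −1/(1!×0!×2!×1!×3!×0!) = -1/12
Σ = -1/12  ⇒  CG² = 72×(-1/12)² = 1/2
CG = −√(1/2) = -0.707107

−√(1/2) ≈ -0.707107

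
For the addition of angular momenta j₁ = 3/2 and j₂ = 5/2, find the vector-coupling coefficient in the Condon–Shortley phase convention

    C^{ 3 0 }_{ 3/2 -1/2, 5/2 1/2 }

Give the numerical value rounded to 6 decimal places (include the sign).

j₁+j₂−J=1  J+j₁−j₂=2  J−j₁+j₂=4  j₁+j₂+J+1=8
(j₁±m₁, j₂±m₂, J±M) = (1,2,3,2,3,3)
P² = 36/5
sum k=0..1:
  [0] +1/12 = 1/12
  [1] −1/4 = -1/4
S = -1/6
C² = P²·S² = 1/5 ; C = -0.447214

-0.447214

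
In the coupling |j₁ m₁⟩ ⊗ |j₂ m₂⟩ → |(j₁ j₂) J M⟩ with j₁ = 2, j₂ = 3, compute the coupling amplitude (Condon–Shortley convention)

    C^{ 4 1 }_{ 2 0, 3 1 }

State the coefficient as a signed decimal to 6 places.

triangle: 1!·3!·5!/10! = 720/3628800
(j±m)!: 2!·2!·4!·2!·5!·3! = 138240
prefactor² = (2J+1)·Δ·N² = 1728/7
  k=0: +1/(0!·1!·2!·4!·1!·1!) = 1/48
  k=1: −1/(1!·0!·1!·3!·2!·2!) = -1/24
Σ = -1/48  ⇒  CG² = 1728/7·(-1/48)² = 3/28
CG = −√(3/28) = -0.327327

−√(3/28) = -0.327327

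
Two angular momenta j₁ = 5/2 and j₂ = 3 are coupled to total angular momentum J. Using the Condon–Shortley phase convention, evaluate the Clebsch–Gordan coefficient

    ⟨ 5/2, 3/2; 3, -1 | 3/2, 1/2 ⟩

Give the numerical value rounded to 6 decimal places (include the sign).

triangle: 4!*1!*2!/8! = 48/40320
(j±m)!: 4!*1!*2!*4!*2!*1! = 2304
prefactor² = (2J+1)*Δ*N² = 384/35
  k=0: +1/(0!*4!*1!*2!*0!*0!) = 1/48
  k=1: −1/(1!*3!*0!*1!*1!*1!) = -1/6
Σ = -7/48  ⇒  CG² = 384/35*(-7/48)² = 7/30
CG = −√(7/30) = -0.483046

−√(7/30) ≈ -0.483046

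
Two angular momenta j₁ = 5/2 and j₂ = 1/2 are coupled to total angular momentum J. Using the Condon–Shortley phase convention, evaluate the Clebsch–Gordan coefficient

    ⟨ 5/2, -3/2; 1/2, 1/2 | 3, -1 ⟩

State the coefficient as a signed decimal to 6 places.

triangle: 0!*5!*1!/7! = 120/5040
(j±m)!: 1!*4!*1!*0!*2!*4! = 1152
prefactor² = (2J+1)*Δ*N² = 192
  k=0: +1/(0!*0!*4!*1!*1!*0!) = 1/24
Σ = 1/24  ⇒  CG² = 192*1/24² = 1/3
CG = +√(1/3) = +0.577350

+0.577350  (= +√(1/3))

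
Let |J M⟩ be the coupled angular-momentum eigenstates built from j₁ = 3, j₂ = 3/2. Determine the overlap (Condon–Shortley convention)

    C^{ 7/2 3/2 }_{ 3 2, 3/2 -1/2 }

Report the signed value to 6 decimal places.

j₁+j₂−J=1  J+j₁−j₂=5  J−j₁+j₂=2  j₁+j₂+J+1=9
(j₁±m₁, j₂±m₂, J±M) = (5,1,1,2,5,2)
P² = 6400/21
sum k=0..1:
  [0] +1/24 = 1/24
  [1] −1/240 = -1/240
S = 3/80
C² = P²·S² = 3/7 ; C = +0.654654

+0.654654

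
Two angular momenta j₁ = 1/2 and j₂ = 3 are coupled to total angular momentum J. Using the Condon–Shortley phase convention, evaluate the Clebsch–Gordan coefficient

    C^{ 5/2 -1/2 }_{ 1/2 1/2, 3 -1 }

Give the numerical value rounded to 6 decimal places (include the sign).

√[6·1!0!5!/7! · 1!0!2!4!2!3!] = √(576/7)
  +(−1)^0/∏(0,1,0,2,0,3)! = 1/12  (running 1/12)
⟨..|..⟩ = √(576/7)·(1/12) = +0.755929

+√(4/7) = +0.755929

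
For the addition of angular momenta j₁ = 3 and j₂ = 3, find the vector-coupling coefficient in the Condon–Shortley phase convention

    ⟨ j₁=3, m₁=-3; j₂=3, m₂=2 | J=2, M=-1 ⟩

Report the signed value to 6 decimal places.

+0.545545

triangle: 4!*2!*2!/9! = 96/362880
(j±m)!: 0!*6!*5!*1!*1!*3! = 518400
prefactor² = (2J+1)*Δ*N² = 4800/7
  k=4: +1/(4!*0!*2!*1!*0!*1!) = 1/48
Σ = 1/48  ⇒  CG² = 4800/7*1/48² = 25/84
CG = +√(25/84) = +0.545545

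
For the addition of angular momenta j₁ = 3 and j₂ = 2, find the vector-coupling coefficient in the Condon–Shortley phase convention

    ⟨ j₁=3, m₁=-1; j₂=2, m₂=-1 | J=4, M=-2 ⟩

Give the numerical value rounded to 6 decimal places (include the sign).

√[9·1!5!3!/10! · 2!4!1!3!2!6!] = √(5184/7)
  +(−1)^0/∏(0,1,4,1,1,2)! = 1/48  (running 1/48)
  +(−1)^1/∏(1,0,3,0,2,3)! = -1/72  (running 1/144)
⟨..|..⟩ = √(5184/7)·(1/144) = +0.188982

+√(1/28) = +0.188982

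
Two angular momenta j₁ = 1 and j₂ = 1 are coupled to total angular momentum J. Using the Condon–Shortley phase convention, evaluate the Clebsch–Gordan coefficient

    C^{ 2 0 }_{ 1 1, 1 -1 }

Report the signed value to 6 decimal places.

+0.408248

triangle: 0!·2!·2!/5! = 4/120
(j±m)!: 2!·0!·0!·2!·2!·2! = 16
prefactor² = (2J+1)·Δ·N² = 8/3
  k=0: +1/(0!·0!·0!·0!·2!·2!) = 1/4
Σ = 1/4  ⇒  CG² = 8/3·1/4² = 1/6
CG = +√(1/6) = +0.408248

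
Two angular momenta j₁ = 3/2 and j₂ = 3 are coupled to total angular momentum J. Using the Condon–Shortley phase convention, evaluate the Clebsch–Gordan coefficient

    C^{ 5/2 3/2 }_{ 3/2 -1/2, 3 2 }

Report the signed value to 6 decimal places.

+√(1/14) = +0.267261

√[6·2!1!4!/8! · 1!2!5!1!4!1!] = √(288/7)
  +(−1)^1/∏(1,1,1,4,0,0)! = -1/24  (running -1/24)
  +(−1)^2/∏(2,0,0,3,1,1)! = 1/12  (running 1/24)
⟨..|..⟩ = √(288/7)·(1/24) = +0.267261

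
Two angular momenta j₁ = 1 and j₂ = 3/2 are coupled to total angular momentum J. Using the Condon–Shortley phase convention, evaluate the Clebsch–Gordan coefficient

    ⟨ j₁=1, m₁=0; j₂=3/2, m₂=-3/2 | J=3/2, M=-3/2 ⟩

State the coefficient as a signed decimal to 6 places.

√[4·1!1!2!/5! · 1!1!0!3!0!3!] = √(12/5)
  +(−1)^0/∏(0,1,1,0,0,2)! = 1/2  (running 1/2)
⟨..|..⟩ = √(12/5)·(1/2) = +0.774597

+√(3/5) ≈ +0.774597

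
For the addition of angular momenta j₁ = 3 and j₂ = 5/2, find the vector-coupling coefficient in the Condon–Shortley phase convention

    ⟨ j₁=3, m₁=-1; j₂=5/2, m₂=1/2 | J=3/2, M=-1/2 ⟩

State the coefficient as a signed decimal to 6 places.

−√(1/105) ≈ -0.097590

j₁+j₂−J=4  J+j₁−j₂=2  J−j₁+j₂=1  j₁+j₂+J+1=8
(j₁±m₁, j₂±m₂, J±M) = (2,4,3,2,1,2)
P² = 192/35
sum k=2..3:
  [2] +1/8 = 1/8
  [3] −1/6 = -1/6
S = -1/24
C² = P²·S² = 1/105 ; C = -0.097590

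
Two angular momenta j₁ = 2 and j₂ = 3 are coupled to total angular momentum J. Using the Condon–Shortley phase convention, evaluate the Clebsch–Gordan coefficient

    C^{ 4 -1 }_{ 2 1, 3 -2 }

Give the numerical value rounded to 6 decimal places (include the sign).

triangle: 1!×3!×5!/10! = 720/3628800
(j±m)!: 3!×1!×1!×5!×3!×5! = 518400
prefactor² = (2J+1)×Δ×N² = 6480/7
  k=0: +1/(0!×1!×1!×1!×2!×4!) = 1/48
  k=1: −1/(1!×0!×0!×0!×3!×5!) = -1/720
Σ = 7/360  ⇒  CG² = 6480/7×7/360² = 7/20
CG = +√(7/20) = +0.591608

+0.591608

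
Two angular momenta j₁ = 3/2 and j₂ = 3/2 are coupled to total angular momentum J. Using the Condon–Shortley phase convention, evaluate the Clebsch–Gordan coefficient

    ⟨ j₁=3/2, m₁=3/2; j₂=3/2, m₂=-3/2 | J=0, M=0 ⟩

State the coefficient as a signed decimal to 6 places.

triangle: 3!×0!×0!/4! = 6/24
(j±m)!: 3!×0!×0!×3!×0!×0! = 36
prefactor² = (2J+1)×Δ×N² = 9
  k=0: +1/(0!×3!×0!×0!×0!×0!) = 1/6
Σ = 1/6  ⇒  CG² = 9×1/6² = 1/4
CG = +√(1/4) = +0.500000

+√(1/4) = +0.500000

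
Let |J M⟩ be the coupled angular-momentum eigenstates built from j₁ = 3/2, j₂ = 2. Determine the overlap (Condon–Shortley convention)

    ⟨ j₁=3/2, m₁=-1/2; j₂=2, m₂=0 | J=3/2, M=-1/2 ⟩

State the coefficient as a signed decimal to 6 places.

triangle: 2!*1!*2!/6! = 4/720
(j±m)!: 1!*2!*2!*2!*1!*2! = 16
prefactor² = (2J+1)*Δ*N² = 16/45
  k=1: −1/(1!*1!*1!*1!*0!*1!) = -1
  k=2: +1/(2!*0!*0!*0!*1!*2!) = 1/4
Σ = -3/4  ⇒  CG² = 16/45*(-3/4)² = 1/5
CG = −√(1/5) = -0.447214

-0.447214  (= −√(1/5))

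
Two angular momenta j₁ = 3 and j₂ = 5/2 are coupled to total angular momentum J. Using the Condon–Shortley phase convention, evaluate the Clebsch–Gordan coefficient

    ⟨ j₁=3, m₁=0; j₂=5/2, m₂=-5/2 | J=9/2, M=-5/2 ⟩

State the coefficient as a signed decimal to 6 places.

+√(25/66) = +0.615457

triangle: 1!*5!*4!/11! = 2880/39916800
(j±m)!: 3!*3!*0!*5!*2!*7! = 43545600
prefactor² = (2J+1)*Δ*N² = 345600/11
  k=0: +1/(0!*1!*3!*0!*2!*4!) = 1/288
Σ = 1/288  ⇒  CG² = 345600/11*1/288² = 25/66
CG = +√(25/66) = +0.615457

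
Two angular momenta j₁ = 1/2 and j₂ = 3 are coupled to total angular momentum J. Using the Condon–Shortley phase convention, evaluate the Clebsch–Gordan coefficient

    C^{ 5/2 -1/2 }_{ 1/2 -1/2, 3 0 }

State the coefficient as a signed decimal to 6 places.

-0.654654

triangle: 1!·0!·5!/7! = 120/5040
(j±m)!: 0!·1!·3!·3!·2!·3! = 432
prefactor² = (2J+1)·Δ·N² = 432/7
  k=1: −1/(1!·0!·0!·2!·0!·3!) = -1/12
Σ = -1/12  ⇒  CG² = 432/7·(-1/12)² = 3/7
CG = −√(3/7) = -0.654654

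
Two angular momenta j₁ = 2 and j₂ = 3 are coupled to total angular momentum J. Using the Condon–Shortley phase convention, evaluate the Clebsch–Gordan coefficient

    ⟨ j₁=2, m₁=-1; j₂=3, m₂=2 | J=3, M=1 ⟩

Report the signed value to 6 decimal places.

+√(1/4) = +0.500000

triangle: 2!*2!*4!/9! = 96/362880
(j±m)!: 1!*3!*5!*1!*4!*2! = 34560
prefactor² = (2J+1)*Δ*N² = 64
  k=1: −1/(1!*1!*2!*4!*0!*0!) = -1/48
  k=2: +1/(2!*0!*1!*3!*1!*1!) = 1/12
Σ = 1/16  ⇒  CG² = 64*1/16² = 1/4
CG = +√(1/4) = +0.500000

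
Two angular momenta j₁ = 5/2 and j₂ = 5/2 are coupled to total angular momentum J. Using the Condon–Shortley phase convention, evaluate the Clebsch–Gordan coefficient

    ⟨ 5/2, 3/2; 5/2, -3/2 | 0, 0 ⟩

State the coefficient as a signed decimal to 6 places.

j₁+j₂−J=5  J+j₁−j₂=0  J−j₁+j₂=0  j₁+j₂+J+1=6
(j₁±m₁, j₂±m₂, J±M) = (4,1,1,4,0,0)
P² = 96
sum k=1..1:
  [1] −1/24 = -1/24
S = -1/24
C² = P²·S² = 1/6 ; C = -0.408248

−√(1/6) ≈ -0.408248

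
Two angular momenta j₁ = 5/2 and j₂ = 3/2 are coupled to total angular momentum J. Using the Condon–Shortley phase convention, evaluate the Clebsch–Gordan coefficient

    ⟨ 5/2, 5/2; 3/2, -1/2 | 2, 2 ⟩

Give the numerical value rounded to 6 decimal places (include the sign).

triangle: 2!×3!×1!/7! = 12/5040
(j±m)!: 5!×0!×1!×2!×4!×0! = 5760
prefactor² = (2J+1)×Δ×N² = 480/7
  k=0: +1/(0!×2!×0!×1!×3!×0!) = 1/12
Σ = 1/12  ⇒  CG² = 480/7×1/12² = 10/21
CG = +√(10/21) = +0.690066

+√(10/21) = +0.690066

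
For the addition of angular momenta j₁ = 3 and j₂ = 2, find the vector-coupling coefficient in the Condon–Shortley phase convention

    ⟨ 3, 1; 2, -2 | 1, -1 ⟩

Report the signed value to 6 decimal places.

+0.169031

triangle: 4!*2!*0!/7! = 48/5040
(j±m)!: 4!*2!*0!*4!*0!*2! = 2304
prefactor² = (2J+1)*Δ*N² = 2304/35
  k=0: +1/(0!*4!*2!*0!*0!*0!) = 1/48
Σ = 1/48  ⇒  CG² = 2304/35*1/48² = 1/35
CG = +√(1/35) = +0.169031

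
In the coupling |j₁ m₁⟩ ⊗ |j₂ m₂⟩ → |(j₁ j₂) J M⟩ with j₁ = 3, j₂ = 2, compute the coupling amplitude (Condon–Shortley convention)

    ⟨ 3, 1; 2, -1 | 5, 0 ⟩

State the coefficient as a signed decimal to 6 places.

triangle: 0!×6!×4!/11! = 17280/39916800
(j±m)!: 4!×2!×1!×3!×5!×5! = 4147200
prefactor² = (2J+1)×Δ×N² = 138240/7
  k=0: +1/(0!×0!×2!×1!×4!×3!) = 1/288
Σ = 1/288  ⇒  CG² = 138240/7×1/288² = 5/21
CG = +√(5/21) = +0.487950

+0.487950  (= +√(5/21))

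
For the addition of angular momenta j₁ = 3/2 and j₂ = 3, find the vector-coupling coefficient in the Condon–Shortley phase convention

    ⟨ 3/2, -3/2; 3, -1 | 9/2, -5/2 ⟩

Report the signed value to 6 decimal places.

triangle: 0!*3!*6!/10! = 4320/3628800
(j±m)!: 0!*3!*2!*4!*2!*7! = 2903040
prefactor² = (2J+1)*Δ*N² = 34560
  k=0: +1/(0!*0!*3!*2!*0!*4!) = 1/288
Σ = 1/288  ⇒  CG² = 34560*1/288² = 5/12
CG = +√(5/12) = +0.645497

+0.645497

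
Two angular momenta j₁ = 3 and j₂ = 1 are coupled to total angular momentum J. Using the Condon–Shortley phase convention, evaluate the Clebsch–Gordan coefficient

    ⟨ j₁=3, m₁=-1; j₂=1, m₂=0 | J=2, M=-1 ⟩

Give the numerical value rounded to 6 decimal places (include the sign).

−√(8/21) = -0.617213

√[5·2!4!0!/7! · 2!4!1!1!1!3!] = √(96/7)
  +(−1)^1/∏(1,1,3,0,1,0)! = -1/6  (running -1/6)
⟨..|..⟩ = √(96/7)·(-1/6) = -0.617213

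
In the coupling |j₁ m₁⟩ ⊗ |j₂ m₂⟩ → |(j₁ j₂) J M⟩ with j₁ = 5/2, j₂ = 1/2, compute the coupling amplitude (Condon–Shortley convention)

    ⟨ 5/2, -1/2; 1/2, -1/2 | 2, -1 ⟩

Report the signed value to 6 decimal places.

+0.577350  (= +√(1/3))

triangle: 1!*4!*0!/6! = 24/720
(j±m)!: 2!*3!*0!*1!*1!*3! = 72
prefactor² = (2J+1)*Δ*N² = 12
  k=0: +1/(0!*1!*3!*0!*1!*0!) = 1/6
Σ = 1/6  ⇒  CG² = 12*1/6² = 1/3
CG = +√(1/3) = +0.577350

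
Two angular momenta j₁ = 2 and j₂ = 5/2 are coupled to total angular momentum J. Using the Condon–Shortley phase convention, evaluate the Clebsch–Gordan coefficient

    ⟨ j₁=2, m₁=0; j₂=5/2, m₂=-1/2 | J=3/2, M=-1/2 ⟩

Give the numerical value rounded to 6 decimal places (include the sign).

-0.239046  (= −√(2/35))

√[4·3!1!2!/7! · 2!2!2!3!1!2!] = √(32/35)
  +(−1)^1/∏(1,2,1,1,0,1)! = -1/2  (running -1/2)
  +(−1)^2/∏(2,1,0,0,1,2)! = 1/4  (running -1/4)
⟨..|..⟩ = √(32/35)·(-1/4) = -0.239046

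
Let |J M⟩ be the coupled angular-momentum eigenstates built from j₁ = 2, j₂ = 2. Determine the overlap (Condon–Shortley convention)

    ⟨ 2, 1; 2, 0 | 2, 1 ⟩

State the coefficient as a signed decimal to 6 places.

j₁+j₂−J=2  J+j₁−j₂=2  J−j₁+j₂=2  j₁+j₂+J+1=7
(j₁±m₁, j₂±m₂, J±M) = (3,1,2,2,3,1)
P² = 8/7
sum k=0..1:
  [0] +1/4 = 1/4
  [1] −1/2 = -1/2
S = -1/4
C² = P²·S² = 1/14 ; C = -0.267261

-0.267261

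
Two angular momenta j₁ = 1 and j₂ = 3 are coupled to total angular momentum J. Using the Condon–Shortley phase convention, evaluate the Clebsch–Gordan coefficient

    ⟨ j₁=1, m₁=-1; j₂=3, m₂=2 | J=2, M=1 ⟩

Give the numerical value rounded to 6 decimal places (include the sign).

+√(10/21) ≈ +0.690066

j₁+j₂−J=2  J+j₁−j₂=0  J−j₁+j₂=4  j₁+j₂+J+1=7
(j₁±m₁, j₂±m₂, J±M) = (0,2,5,1,3,1)
P² = 480/7
sum k=2..2:
  [2] +1/12 = 1/12
S = 1/12
C² = P²·S² = 10/21 ; C = +0.690066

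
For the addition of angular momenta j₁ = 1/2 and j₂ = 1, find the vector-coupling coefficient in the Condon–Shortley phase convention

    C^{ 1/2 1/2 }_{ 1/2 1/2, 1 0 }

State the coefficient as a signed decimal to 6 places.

triangle: 1!·0!·1!/3! = 1/6
(j±m)!: 1!·0!·1!·1!·1!·0! = 1
prefactor² = (2J+1)·Δ·N² = 1/3
  k=0: +1/(0!·1!·0!·1!·0!·0!) = 1
Σ = 1  ⇒  CG² = 1/3·1² = 1/3
CG = +√(1/3) = +0.577350

+0.577350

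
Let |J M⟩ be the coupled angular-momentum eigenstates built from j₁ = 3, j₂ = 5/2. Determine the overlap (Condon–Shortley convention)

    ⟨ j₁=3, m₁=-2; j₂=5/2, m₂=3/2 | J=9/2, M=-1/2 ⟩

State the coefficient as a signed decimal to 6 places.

-0.510355

√[10·1!5!4!/11! · 1!5!4!1!4!5!] = √(460800/77)
  +(−1)^0/∏(0,1,5,4,0,0)! = 1/2880  (running 1/2880)
  +(−1)^1/∏(1,0,4,3,1,1)! = -1/144  (running -19/2880)
⟨..|..⟩ = √(460800/77)·(-19/2880) = -0.510355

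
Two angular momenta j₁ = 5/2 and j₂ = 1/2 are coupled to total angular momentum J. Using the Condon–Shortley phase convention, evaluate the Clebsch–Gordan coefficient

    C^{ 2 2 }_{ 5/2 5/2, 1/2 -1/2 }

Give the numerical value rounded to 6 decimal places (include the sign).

√[5·1!4!0!/6! · 5!0!0!1!4!0!] = √(480)
  +(−1)^0/∏(0,1,0,0,4,0)! = 1/24  (running 1/24)
⟨..|..⟩ = √(480)·(1/24) = +0.912871

+√(5/6) ≈ +0.912871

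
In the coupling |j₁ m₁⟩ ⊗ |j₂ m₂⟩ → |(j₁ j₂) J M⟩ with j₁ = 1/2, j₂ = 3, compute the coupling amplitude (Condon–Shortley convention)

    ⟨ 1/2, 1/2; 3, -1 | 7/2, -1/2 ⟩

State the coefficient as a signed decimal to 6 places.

triangle: 0!*1!*6!/8! = 720/40320
(j±m)!: 1!*0!*2!*4!*3!*4! = 6912
prefactor² = (2J+1)*Δ*N² = 6912/7
  k=0: +1/(0!*0!*0!*2!*1!*4!) = 1/48
Σ = 1/48  ⇒  CG² = 6912/7*1/48² = 3/7
CG = +√(3/7) = +0.654654

+√(3/7) = +0.654654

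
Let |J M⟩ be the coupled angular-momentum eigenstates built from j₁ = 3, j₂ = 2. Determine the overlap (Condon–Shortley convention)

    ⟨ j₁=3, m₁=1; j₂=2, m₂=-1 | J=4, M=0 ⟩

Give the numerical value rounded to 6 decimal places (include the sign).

√[9·1!5!3!/10! · 4!2!1!3!4!4!] = √(10368/35)
  +(−1)^0/∏(0,1,2,1,3,2)! = 1/24  (running 1/24)
  +(−1)^1/∏(1,0,1,0,4,3)! = -1/144  (running 5/144)
⟨..|..⟩ = √(10368/35)·(5/144) = +0.597614

+√(5/14) = +0.597614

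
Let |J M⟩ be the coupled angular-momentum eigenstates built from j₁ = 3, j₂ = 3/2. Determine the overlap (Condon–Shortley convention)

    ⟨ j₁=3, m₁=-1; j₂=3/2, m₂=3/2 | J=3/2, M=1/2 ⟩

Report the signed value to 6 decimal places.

−√(4/35) = -0.338062

√[4·3!3!0!/7! · 2!4!3!0!2!1!] = √(576/35)
  +(−1)^3/∏(3,0,1,0,2,0)! = -1/12  (running -1/12)
⟨..|..⟩ = √(576/35)·(-1/12) = -0.338062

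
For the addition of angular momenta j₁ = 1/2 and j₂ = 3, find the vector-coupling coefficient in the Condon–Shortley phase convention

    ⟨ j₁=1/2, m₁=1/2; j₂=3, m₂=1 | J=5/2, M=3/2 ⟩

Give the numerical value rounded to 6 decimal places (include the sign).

+0.534522  (= +√(2/7))

j₁+j₂−J=1  J+j₁−j₂=0  J−j₁+j₂=5  j₁+j₂+J+1=7
(j₁±m₁, j₂±m₂, J±M) = (1,0,4,2,4,1)
P² = 1152/7
sum k=0..0:
  [0] +1/24 = 1/24
S = 1/24
C² = P²·S² = 2/7 ; C = +0.534522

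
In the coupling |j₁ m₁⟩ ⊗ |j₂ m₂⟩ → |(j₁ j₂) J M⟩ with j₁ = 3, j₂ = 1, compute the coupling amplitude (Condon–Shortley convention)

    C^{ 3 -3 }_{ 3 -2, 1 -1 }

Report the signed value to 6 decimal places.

√[7·1!5!1!/8! · 1!5!0!2!0!6!] = √(3600)
  +(−1)^0/∏(0,1,5,0,0,1)! = 1/120  (running 1/120)
⟨..|..⟩ = √(3600)·(1/120) = +0.500000

+√(1/4) ≈ +0.500000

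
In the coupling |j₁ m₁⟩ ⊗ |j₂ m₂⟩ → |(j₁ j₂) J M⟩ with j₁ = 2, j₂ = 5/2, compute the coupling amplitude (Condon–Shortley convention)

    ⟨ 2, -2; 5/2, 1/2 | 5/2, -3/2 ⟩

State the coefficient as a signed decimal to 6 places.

+√(27/70) = +0.621059

triangle: 2!×2!×3!/8! = 24/40320
(j±m)!: 0!×4!×3!×2!×1!×4! = 6912
prefactor² = (2J+1)×Δ×N² = 864/35
  k=2: +1/(2!×0!×2!×1!×0!×2!) = 1/8
Σ = 1/8  ⇒  CG² = 864/35×1/8² = 27/70
CG = +√(27/70) = +0.621059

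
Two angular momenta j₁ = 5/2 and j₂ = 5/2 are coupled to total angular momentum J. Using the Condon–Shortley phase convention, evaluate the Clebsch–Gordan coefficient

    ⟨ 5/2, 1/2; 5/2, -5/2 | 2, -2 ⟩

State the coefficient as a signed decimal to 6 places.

√[5·3!2!2!/8! · 3!2!0!5!0!4!] = √(720/7)
  +(−1)^0/∏(0,3,2,0,0,2)! = 1/24  (running 1/24)
⟨..|..⟩ = √(720/7)·(1/24) = +0.422577

+0.422577  (= +√(5/28))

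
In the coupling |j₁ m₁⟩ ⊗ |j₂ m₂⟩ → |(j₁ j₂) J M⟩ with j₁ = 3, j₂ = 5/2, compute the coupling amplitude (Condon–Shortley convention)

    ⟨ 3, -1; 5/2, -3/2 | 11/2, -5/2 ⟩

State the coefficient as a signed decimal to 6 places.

+0.674200  (= +√(5/11))

triangle: 0!*6!*5!/12! = 86400/479001600
(j±m)!: 2!*4!*1!*4!*3!*8! = 278691840
prefactor² = (2J+1)*Δ*N² = 6635520/11
  k=0: +1/(0!*0!*4!*1!*2!*4!) = 1/1152
Σ = 1/1152  ⇒  CG² = 6635520/11*1/1152² = 5/11
CG = +√(5/11) = +0.674200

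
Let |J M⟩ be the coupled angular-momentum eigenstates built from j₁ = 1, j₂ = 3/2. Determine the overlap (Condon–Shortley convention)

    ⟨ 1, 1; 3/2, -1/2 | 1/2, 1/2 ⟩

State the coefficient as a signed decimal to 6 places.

j₁+j₂−J=2  J+j₁−j₂=0  J−j₁+j₂=1  j₁+j₂+J+1=4
(j₁±m₁, j₂±m₂, J±M) = (2,0,1,2,1,0)
P² = 2/3
sum k=0..0:
  [0] +1/2 = 1/2
S = 1/2
C² = P²·S² = 1/6 ; C = +0.408248

+√(1/6) = +0.408248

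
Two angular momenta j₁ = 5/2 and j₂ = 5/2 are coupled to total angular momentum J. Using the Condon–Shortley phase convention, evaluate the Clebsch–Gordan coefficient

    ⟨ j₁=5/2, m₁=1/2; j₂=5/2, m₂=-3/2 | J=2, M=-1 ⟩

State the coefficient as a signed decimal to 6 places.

-0.377964  (= −√(1/7))

√[5·3!2!2!/8! · 3!2!1!4!1!3!] = √(36/7)
  +(−1)^0/∏(0,3,2,1,0,1)! = 1/12  (running 1/12)
  +(−1)^1/∏(1,2,1,0,1,2)! = -1/4  (running -1/6)
⟨..|..⟩ = √(36/7)·(-1/6) = -0.377964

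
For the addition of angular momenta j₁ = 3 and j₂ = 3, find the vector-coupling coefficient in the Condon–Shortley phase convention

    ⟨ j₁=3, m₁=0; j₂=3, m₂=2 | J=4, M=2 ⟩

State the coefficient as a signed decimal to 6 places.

j₁+j₂−J=2  J+j₁−j₂=4  J−j₁+j₂=4  j₁+j₂+J+1=11
(j₁±m₁, j₂±m₂, J±M) = (3,3,5,1,6,2)
P² = 124416/77
sum k=1..2:
  [1] −1/96 = -1/96
  [2] +1/72 = 1/72
S = 1/288
C² = P²·S² = 3/154 ; C = +0.139573

+0.139573  (= +√(3/154))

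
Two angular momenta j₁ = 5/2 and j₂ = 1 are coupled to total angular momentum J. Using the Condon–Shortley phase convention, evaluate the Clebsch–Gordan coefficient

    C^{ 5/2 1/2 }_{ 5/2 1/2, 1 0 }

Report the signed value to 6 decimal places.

+0.169031  (= +√(1/35))

triangle: 1!*4!*1!/7! = 24/5040
(j±m)!: 3!*2!*1!*1!*3!*2! = 144
prefactor² = (2J+1)*Δ*N² = 144/35
  k=0: +1/(0!*1!*2!*1!*2!*0!) = 1/4
  k=1: −1/(1!*0!*1!*0!*3!*1!) = -1/6
Σ = 1/12  ⇒  CG² = 144/35*1/12² = 1/35
CG = +√(1/35) = +0.169031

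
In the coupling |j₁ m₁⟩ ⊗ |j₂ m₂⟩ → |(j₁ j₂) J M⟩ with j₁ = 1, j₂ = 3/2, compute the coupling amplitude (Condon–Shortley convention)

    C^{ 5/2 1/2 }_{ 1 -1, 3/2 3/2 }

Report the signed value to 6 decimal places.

√[6·0!2!3!/6! · 0!2!3!0!3!2!] = √(72/5)
  +(−1)^0/∏(0,0,2,3,0,0)! = 1/12  (running 1/12)
⟨..|..⟩ = √(72/5)·(1/12) = +0.316228

+0.316228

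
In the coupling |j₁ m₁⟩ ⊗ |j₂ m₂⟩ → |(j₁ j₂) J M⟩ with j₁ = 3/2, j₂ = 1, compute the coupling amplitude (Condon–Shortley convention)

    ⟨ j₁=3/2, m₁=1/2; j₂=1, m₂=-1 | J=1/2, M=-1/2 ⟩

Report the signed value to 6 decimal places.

triangle: 2!*1!*0!/4! = 2/24
(j±m)!: 2!*1!*0!*2!*0!*1! = 4
prefactor² = (2J+1)*Δ*N² = 2/3
  k=0: +1/(0!*2!*1!*0!*0!*0!) = 1/2
Σ = 1/2  ⇒  CG² = 2/3*1/2² = 1/6
CG = +√(1/6) = +0.408248

+√(1/6) ≈ +0.408248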